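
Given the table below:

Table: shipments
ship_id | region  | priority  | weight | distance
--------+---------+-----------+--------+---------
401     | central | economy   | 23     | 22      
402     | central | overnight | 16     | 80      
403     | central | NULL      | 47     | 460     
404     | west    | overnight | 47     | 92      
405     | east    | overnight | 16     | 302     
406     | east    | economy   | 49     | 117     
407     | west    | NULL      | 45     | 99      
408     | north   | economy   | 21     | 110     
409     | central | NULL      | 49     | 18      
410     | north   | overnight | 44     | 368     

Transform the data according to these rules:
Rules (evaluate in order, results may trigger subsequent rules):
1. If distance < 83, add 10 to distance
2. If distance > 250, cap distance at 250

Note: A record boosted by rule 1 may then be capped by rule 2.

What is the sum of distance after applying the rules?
1318

Step 1: Apply rule 1 to records with distance < 83
  - 3 records get bonus of 10
  - Of these, 0 records then exceed 250 and get capped
Step 2: Apply rule 2 to records with distance > 250
  - 3 records (original) are capped
Step 3: Calculate final sum = 1318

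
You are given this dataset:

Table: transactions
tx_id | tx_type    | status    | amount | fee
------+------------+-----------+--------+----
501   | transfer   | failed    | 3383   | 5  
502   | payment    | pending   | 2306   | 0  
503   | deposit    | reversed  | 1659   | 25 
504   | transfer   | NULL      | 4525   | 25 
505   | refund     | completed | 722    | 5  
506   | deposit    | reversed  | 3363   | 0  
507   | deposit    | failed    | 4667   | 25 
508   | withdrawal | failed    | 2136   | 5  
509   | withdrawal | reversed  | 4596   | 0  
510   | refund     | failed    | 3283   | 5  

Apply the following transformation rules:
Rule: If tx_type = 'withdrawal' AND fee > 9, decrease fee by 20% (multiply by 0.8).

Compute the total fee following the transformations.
95

Step 1: Find records where tx_type = 'withdrawal' AND fee > 9
Step 2: 0 records match, summing to 0
Step 3: After multiplier: 0 × 0.8 = 0.0
Step 4: Unaffected records sum: 95
Step 5: Final sum = 0.0 + 95 = 95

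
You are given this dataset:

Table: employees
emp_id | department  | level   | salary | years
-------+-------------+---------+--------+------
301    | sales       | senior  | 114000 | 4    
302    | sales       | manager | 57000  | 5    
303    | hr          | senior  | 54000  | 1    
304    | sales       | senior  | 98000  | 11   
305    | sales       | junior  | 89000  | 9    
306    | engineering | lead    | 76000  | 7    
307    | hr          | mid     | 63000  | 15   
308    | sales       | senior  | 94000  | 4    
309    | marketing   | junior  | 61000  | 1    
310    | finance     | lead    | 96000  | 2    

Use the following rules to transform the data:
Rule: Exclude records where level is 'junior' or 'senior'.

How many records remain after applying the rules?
4

Step 1: Count records to exclude
  - 2 (junior) + 4 (senior) = 6 records
Step 2: Total records: 10
Step 3: Remaining = 10 - 6 = 4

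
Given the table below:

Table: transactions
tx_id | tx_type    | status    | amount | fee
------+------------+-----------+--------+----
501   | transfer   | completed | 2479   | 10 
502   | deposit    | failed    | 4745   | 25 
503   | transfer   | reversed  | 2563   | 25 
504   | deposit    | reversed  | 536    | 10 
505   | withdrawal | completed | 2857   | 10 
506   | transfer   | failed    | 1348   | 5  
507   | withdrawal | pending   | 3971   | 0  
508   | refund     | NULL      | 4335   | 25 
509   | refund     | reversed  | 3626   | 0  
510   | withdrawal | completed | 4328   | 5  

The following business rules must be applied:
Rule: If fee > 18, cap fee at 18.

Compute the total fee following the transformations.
94

Step 1: 3 records have fee > 18
Step 2: These records originally summed to 75
Step 3: After capping: 3 × 18 = 54
Step 4: Unaffected records sum: 40
Step 5: Final sum = 54 + 40 = 94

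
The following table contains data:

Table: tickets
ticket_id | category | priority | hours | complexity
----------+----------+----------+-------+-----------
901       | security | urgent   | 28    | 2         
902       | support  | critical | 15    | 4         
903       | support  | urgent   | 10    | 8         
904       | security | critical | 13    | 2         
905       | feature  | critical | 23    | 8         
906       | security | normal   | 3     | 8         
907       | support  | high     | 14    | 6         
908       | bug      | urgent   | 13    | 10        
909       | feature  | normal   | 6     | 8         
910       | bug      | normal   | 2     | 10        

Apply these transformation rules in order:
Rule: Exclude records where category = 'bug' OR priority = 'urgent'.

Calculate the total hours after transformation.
74

Step 1: Find records where category = 'bug' OR priority = 'urgent'
Step 2: 4 records match, summing to 53
Step 3: Original sum: 127
Step 4: Remaining sum = 127 - 53 = 74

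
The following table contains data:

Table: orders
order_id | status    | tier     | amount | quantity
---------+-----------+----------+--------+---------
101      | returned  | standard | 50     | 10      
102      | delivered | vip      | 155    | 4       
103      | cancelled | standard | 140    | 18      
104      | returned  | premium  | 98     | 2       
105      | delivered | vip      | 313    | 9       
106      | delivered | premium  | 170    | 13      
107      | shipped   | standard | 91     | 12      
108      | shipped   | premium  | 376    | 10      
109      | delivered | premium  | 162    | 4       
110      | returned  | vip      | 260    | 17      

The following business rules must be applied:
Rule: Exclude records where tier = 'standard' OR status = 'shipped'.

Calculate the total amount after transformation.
1158

Step 1: Find records where tier = 'standard' OR status = 'shipped'
Step 2: 4 records match, summing to 657
Step 3: Original sum: 1815
Step 4: Remaining sum = 1815 - 657 = 1158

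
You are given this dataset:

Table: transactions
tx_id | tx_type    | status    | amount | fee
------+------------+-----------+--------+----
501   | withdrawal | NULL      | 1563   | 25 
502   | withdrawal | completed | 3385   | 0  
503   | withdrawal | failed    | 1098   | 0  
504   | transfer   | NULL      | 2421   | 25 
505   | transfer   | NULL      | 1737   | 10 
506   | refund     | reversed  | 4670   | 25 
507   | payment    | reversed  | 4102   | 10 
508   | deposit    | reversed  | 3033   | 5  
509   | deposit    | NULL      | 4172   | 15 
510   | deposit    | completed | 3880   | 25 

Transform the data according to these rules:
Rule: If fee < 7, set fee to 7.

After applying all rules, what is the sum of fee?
156

Step 1: 3 records have fee < 7
Step 2: These records originally summed to 5
Step 3: After setting to minimum: 3 × 7 = 21
Step 4: Unaffected records sum: 135
Step 5: Final sum = 21 + 135 = 156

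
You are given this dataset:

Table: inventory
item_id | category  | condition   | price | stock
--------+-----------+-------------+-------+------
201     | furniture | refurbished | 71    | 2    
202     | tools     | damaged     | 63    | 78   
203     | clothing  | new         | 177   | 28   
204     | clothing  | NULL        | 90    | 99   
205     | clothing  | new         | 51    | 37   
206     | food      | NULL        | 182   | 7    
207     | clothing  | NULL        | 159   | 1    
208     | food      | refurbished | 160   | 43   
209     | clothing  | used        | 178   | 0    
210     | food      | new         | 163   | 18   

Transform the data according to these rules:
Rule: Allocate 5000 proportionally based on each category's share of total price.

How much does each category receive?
clothing: 2530.91, food: 1951.31, furniture: 274.34, tools: 243.43

Step 1: Calculate total price = 1294
Step 2: Calculate each category's proportion:
  clothing: 655/1294 = 50.62% → 2530.91
  food: 505/1294 = 39.03% → 1951.31
  furniture: 71/1294 = 5.49% → 274.34
  tools: 63/1294 = 4.87% → 243.43
Step 3: Verify: sum of allocations ≈ 5000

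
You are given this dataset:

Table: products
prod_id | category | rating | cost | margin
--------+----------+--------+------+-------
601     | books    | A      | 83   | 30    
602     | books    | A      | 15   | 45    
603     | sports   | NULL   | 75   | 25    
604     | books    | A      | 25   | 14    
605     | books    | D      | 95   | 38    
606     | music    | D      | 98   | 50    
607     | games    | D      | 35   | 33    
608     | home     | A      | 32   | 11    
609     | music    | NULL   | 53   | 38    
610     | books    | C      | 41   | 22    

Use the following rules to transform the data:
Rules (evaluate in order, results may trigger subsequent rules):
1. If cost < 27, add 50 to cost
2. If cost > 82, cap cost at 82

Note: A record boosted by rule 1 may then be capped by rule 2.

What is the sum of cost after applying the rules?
622

Step 1: Apply rule 1 to records with cost < 27
  - 2 records get bonus of 50
  - Of these, 0 records then exceed 82 and get capped
Step 2: Apply rule 2 to records with cost > 82
  - 3 records (original) are capped
Step 3: Calculate final sum = 622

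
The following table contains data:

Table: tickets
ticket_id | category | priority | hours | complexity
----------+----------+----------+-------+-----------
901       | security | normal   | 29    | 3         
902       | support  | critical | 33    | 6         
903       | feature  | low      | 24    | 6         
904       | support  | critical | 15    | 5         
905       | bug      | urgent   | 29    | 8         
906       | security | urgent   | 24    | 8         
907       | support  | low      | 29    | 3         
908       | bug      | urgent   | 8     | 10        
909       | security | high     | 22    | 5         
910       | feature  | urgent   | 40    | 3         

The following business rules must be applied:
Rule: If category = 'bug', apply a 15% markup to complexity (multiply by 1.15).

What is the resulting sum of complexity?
59.7

Step 1: Records with category = 'bug' have total complexity = 18
Step 2: Apply multiplier: 18 × 1.15 = 20.7
Step 3: Other records total: 39
Step 4: Final sum = 20.7 + 39 = 59.7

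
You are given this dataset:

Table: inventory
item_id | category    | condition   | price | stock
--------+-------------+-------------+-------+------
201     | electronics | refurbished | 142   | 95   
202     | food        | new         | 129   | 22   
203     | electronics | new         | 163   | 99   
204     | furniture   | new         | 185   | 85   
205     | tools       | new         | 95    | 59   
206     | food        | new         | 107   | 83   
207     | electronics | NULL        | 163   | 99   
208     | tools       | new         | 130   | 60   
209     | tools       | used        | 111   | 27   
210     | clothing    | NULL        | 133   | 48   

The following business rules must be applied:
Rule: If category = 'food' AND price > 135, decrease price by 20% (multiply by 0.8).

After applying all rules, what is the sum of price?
1358

Step 1: Find records where category = 'food' AND price > 135
Step 2: 0 records match, summing to 0
Step 3: After multiplier: 0 × 0.8 = 0.0
Step 4: Unaffected records sum: 1358
Step 5: Final sum = 0.0 + 1358 = 1358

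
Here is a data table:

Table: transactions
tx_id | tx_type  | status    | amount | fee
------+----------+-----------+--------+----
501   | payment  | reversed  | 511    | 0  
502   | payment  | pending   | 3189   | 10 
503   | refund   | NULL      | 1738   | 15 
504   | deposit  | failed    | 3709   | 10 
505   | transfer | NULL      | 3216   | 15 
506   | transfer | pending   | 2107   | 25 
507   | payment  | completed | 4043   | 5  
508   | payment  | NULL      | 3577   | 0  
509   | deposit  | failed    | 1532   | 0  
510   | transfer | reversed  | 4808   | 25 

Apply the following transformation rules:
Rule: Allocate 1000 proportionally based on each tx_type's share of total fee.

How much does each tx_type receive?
deposit: 95.24, payment: 142.86, refund: 142.86, transfer: 619.05

Step 1: Calculate total fee = 105
Step 2: Calculate each tx_type's proportion:
  deposit: 10/105 = 9.52% → 95.24
  payment: 15/105 = 14.29% → 142.86
  refund: 15/105 = 14.29% → 142.86
  transfer: 65/105 = 61.90% → 619.05
Step 3: Verify: sum of allocations ≈ 1000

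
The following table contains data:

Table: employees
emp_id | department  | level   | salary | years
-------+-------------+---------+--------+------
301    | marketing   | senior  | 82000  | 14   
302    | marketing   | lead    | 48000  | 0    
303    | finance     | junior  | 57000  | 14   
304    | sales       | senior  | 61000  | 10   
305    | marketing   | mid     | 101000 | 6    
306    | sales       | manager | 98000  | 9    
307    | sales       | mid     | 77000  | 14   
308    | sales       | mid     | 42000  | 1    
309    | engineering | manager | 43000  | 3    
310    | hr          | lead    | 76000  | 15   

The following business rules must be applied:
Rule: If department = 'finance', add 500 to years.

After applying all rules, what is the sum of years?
586

Step 1: Count records where department = 'finance': 1
Step 2: Total bonus added: 1 × 500 = 500
Step 3: Original sum of years: 86
Step 4: Final sum = 86 + 500 = 586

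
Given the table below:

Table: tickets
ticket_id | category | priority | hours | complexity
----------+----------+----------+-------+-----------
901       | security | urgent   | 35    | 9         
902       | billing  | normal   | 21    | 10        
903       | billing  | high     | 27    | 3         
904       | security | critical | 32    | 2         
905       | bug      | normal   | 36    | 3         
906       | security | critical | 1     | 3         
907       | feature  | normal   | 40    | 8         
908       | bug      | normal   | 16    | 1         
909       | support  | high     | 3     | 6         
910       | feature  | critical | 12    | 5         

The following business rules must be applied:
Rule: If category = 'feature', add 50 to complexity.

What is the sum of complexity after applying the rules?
150

Step 1: Count records where category = 'feature': 2
Step 2: Total bonus added: 2 × 50 = 100
Step 3: Original sum of complexity: 50
Step 4: Final sum = 50 + 100 = 150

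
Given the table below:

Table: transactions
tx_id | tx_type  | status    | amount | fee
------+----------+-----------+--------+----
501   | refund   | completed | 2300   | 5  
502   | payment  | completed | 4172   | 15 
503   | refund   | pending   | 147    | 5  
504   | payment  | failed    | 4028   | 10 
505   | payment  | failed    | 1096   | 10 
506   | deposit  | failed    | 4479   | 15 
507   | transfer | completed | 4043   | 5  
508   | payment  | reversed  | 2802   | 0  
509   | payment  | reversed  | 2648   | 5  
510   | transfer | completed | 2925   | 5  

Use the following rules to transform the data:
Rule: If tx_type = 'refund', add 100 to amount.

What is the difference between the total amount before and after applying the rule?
200

Step 1: Original sum of amount = 28640
Step 2: 2 records have tx_type = 'refund'
Step 3: Each affected record changes by 100
Step 4: Total change = 2 × 100 = 200
Step 5: New sum = 28640 + 200 = 28840
Step 6: Difference = |28840 - 28640| = 200
        (Sum increased by 200)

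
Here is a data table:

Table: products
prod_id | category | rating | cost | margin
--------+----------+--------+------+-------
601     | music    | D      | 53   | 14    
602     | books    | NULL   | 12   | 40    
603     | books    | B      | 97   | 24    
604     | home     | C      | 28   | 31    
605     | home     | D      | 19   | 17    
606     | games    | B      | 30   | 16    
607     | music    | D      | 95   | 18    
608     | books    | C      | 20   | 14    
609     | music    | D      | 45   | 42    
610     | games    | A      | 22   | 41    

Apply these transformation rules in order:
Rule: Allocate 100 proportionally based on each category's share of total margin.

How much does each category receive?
books: 30.35, games: 22.18, home: 18.68, music: 28.79

Step 1: Calculate total margin = 257
Step 2: Calculate each category's proportion:
  books: 78/257 = 30.35% → 30.35
  games: 57/257 = 22.18% → 22.18
  home: 48/257 = 18.68% → 18.68
  music: 74/257 = 28.79% → 28.79
Step 3: Verify: sum of allocations ≈ 100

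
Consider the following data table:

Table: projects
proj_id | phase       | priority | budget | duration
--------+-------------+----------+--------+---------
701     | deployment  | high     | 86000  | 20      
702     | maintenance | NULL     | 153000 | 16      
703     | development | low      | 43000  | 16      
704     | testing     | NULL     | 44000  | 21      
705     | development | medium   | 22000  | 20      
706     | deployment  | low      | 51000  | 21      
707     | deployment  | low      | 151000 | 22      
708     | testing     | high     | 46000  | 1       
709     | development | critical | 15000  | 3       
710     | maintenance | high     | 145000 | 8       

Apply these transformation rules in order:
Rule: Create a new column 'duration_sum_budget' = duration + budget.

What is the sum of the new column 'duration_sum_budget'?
756148

Step 1: For each record, compute duration + budget
Example calculations:
  20 + 86000 = 86020
  16 + 153000 = 153016
  16 + 43000 = 43016
  ...
Step 2: Sum all derived values
Step 3: Total = 756148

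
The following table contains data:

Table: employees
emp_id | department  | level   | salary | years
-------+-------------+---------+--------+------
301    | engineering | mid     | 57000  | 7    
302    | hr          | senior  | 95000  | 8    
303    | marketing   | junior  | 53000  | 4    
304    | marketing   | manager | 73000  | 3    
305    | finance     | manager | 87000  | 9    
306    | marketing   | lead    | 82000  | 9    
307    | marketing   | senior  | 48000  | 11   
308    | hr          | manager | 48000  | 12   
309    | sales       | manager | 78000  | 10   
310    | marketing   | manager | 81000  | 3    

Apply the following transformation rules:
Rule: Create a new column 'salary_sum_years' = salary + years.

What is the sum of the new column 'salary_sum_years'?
702076

Step 1: For each record, compute salary + years
Example calculations:
  57000 + 7 = 57007
  95000 + 8 = 95008
  53000 + 4 = 53004
  ...
Step 2: Sum all derived values
Step 3: Total = 702076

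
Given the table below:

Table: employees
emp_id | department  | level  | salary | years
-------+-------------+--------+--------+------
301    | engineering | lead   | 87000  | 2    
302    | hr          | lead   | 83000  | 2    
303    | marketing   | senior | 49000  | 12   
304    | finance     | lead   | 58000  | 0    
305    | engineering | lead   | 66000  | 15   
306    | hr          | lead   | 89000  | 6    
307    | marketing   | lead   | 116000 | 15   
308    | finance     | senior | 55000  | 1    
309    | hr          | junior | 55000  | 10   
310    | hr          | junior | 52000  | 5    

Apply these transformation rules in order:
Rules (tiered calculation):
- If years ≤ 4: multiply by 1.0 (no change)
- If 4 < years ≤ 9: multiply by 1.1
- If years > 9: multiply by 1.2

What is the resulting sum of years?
79.5

Step 1: Tier 1 (years ≤ 4): 4 records, sum = 5 × 1.0 = 5.0
Step 2: Tier 2 (4 < years ≤ 9): 2 records, sum = 11 × 1.1 = 12.1
Step 3: Tier 3 (years > 9): 4 records, sum = 52 × 1.2 = 62.4
Step 4: Final sum = 5.0 + 12.1 + 62.4 = 79.5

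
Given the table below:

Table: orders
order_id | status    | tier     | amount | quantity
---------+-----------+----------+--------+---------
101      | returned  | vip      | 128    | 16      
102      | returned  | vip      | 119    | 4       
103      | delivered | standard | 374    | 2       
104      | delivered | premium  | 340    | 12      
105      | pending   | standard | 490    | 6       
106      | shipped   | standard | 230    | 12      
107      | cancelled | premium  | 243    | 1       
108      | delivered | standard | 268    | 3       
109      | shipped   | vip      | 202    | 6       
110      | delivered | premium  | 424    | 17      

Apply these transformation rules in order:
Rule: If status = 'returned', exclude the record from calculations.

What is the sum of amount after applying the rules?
2571

Step 1: Identify records where status = 'returned'
Step 2: The excluded records sum to 247
Step 3: Original total amount = 2818
Step 4: Remaining total = 2818 - 247 = 2571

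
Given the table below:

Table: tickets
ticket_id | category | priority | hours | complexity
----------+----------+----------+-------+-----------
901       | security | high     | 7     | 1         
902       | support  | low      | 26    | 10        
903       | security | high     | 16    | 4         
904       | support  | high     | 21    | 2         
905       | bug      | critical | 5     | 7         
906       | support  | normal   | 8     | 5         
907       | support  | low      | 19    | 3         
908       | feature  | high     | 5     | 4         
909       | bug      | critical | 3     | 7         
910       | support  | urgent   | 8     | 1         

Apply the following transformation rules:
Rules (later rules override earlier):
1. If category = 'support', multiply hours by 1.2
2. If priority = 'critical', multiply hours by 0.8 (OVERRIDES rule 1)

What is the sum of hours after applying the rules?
132.8

Step 1: Rule 2 takes priority for records with priority = 'critical'
  - 2 records: 8 × 0.8 = 6.4
Step 2: Rule 1 applies to remaining records with category = 'support'
  - 5 records: 82 × 1.2 = 98.4
Step 3: Other records unchanged: 28
Step 4: Final sum = 6.4 + 98.4 + 28 = 132.8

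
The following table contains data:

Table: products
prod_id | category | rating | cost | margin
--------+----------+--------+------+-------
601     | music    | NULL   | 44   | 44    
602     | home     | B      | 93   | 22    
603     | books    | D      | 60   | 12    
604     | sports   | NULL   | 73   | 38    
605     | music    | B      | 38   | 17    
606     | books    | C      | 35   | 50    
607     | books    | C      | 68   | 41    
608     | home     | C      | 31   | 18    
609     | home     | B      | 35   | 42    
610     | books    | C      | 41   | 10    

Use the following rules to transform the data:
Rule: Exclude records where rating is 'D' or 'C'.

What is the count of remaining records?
5

Step 1: Count records to exclude
  - 1 (D) + 4 (C) = 5 records
Step 2: Total records: 10
Step 3: Remaining = 10 - 5 = 5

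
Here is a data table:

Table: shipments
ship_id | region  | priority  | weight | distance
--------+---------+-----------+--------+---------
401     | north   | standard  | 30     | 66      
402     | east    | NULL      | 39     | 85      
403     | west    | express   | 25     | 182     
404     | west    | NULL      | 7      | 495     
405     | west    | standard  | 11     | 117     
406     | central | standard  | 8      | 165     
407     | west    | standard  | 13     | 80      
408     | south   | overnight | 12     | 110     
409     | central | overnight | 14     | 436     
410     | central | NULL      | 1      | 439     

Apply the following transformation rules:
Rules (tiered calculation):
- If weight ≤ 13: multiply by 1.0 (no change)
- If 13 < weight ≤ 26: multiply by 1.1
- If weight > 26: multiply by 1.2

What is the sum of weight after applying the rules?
177.7

Step 1: Tier 1 (weight ≤ 13): 6 records, sum = 52 × 1.0 = 52.0
Step 2: Tier 2 (13 < weight ≤ 26): 2 records, sum = 39 × 1.1 = 42.9
Step 3: Tier 3 (weight > 26): 2 records, sum = 69 × 1.2 = 82.8
Step 4: Final sum = 52.0 + 42.9 + 82.8 = 177.7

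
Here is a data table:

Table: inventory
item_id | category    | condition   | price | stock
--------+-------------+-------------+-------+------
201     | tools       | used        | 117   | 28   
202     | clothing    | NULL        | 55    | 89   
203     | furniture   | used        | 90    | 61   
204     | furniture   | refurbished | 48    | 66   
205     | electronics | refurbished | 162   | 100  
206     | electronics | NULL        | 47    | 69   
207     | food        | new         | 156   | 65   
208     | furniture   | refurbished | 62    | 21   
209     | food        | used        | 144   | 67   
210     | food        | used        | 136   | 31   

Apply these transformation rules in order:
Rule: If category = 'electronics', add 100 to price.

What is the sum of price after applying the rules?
1217

Step 1: Count records where category = 'electronics': 2
Step 2: Total bonus added: 2 × 100 = 200
Step 3: Original sum of price: 1017
Step 4: Final sum = 1017 + 200 = 1217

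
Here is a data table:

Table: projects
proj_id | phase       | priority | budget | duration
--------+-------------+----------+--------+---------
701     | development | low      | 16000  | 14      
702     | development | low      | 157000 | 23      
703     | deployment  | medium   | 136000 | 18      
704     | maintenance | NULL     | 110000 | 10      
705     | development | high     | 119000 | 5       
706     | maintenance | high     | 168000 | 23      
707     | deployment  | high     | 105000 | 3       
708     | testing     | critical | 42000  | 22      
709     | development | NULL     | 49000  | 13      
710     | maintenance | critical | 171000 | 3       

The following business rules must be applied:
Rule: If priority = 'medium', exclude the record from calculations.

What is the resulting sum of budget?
937000

Step 1: Identify records where priority = 'medium'
Step 2: The excluded records sum to 136000
Step 3: Original total budget = 1073000
Step 4: Remaining total = 1073000 - 136000 = 937000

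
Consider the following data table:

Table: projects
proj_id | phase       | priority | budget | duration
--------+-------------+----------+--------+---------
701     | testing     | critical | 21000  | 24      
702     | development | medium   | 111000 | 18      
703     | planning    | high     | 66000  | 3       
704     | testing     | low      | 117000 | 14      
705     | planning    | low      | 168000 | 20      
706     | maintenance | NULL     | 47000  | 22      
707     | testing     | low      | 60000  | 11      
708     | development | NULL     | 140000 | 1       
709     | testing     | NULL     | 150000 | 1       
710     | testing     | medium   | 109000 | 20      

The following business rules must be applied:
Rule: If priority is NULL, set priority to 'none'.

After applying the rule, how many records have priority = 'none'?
3

Step 1: Count records where priority IS NULL
Step 2: Found 3 records with NULL priority
Step 3: These records will have priority set to 'none'
Step 4: Records already having priority = 'none': 0
Step 5: Answer: 3 + 0 = 3 records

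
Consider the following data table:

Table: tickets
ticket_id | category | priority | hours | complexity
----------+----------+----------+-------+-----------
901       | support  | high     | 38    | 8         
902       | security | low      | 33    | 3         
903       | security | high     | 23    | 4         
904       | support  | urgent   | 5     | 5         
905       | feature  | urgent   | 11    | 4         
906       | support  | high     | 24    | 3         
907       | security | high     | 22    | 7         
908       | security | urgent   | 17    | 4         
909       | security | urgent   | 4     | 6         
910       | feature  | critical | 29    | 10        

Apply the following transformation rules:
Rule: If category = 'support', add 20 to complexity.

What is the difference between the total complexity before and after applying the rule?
60

Step 1: Original sum of complexity = 54
Step 2: 3 records have category = 'support'
Step 3: Each affected record changes by 20
Step 4: Total change = 3 × 20 = 60
Step 5: New sum = 54 + 60 = 114
Step 6: Difference = |114 - 54| = 60
        (Sum increased by 60)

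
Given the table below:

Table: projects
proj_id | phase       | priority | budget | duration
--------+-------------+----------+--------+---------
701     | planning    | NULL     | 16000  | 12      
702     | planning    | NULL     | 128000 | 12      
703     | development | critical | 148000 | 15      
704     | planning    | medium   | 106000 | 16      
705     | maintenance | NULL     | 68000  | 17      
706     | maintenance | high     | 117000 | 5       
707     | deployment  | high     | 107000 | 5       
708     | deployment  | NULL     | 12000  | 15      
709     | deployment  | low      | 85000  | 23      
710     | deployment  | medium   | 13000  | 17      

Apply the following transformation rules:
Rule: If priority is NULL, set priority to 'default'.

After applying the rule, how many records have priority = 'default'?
4

Step 1: Count records where priority IS NULL
Step 2: Found 4 records with NULL priority
Step 3: These records will have priority set to 'default'
Step 4: Records already having priority = 'default': 0
Step 5: Answer: 4 + 0 = 4 records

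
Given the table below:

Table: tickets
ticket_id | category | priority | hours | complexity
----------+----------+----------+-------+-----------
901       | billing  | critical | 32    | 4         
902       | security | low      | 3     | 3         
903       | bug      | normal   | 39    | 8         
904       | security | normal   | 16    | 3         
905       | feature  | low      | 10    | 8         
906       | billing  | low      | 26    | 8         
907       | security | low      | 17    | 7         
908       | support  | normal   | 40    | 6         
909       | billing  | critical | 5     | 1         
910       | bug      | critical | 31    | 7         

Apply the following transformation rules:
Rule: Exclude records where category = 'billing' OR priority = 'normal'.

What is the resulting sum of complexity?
25

Step 1: Find records where category = 'billing' OR priority = 'normal'
Step 2: 6 records match, summing to 30
Step 3: Original sum: 55
Step 4: Remaining sum = 55 - 30 = 25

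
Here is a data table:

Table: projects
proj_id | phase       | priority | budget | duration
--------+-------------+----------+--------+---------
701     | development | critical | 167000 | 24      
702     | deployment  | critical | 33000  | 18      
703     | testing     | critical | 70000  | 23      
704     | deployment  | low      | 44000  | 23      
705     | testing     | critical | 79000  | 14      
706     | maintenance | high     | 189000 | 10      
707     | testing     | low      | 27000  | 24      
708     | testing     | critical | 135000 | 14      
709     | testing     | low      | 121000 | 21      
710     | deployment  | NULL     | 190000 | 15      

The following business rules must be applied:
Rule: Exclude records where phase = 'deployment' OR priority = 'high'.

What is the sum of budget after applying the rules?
599000

Step 1: Find records where phase = 'deployment' OR priority = 'high'
Step 2: 4 records match, summing to 456000
Step 3: Original sum: 1055000
Step 4: Remaining sum = 1055000 - 456000 = 599000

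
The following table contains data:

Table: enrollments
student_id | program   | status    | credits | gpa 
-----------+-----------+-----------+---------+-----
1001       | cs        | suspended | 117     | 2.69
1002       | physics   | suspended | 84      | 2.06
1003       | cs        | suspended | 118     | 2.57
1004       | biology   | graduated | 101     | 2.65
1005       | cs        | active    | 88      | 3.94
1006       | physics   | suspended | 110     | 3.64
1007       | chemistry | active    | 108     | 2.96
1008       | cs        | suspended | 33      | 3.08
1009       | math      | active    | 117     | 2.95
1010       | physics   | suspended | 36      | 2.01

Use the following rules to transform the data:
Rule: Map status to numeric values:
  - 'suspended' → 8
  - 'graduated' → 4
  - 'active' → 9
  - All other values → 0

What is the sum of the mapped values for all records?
79

Step 1: Apply mapping to each record
Step 2: Count by status:
  'suspended': 6 records × 8 = 48
  'graduated': 1 records × 4 = 4
  'active': 3 records × 9 = 27
Step 3: Sum all mapped values = 79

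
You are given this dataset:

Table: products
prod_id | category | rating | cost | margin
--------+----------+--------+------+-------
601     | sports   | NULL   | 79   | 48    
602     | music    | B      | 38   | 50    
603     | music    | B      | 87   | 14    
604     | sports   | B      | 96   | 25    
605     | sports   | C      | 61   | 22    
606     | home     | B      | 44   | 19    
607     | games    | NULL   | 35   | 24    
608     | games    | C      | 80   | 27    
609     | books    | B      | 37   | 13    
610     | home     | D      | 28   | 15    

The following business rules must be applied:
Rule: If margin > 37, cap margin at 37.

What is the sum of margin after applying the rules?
233

Step 1: 2 records have margin > 37
Step 2: These records originally summed to 98
Step 3: After capping: 2 × 37 = 74
Step 4: Unaffected records sum: 159
Step 5: Final sum = 74 + 159 = 233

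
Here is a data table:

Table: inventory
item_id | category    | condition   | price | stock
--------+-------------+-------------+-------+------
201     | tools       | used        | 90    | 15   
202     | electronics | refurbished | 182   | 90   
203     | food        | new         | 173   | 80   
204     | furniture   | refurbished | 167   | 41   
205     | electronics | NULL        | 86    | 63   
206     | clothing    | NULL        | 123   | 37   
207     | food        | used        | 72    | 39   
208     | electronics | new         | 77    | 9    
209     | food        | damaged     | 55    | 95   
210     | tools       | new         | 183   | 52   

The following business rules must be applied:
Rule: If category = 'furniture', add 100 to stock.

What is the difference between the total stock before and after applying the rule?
100

Step 1: Original sum of stock = 521
Step 2: 1 records have category = 'furniture'
Step 3: Each affected record changes by 100
Step 4: Total change = 1 × 100 = 100
Step 5: New sum = 521 + 100 = 621
Step 6: Difference = |621 - 521| = 100
        (Sum increased by 100)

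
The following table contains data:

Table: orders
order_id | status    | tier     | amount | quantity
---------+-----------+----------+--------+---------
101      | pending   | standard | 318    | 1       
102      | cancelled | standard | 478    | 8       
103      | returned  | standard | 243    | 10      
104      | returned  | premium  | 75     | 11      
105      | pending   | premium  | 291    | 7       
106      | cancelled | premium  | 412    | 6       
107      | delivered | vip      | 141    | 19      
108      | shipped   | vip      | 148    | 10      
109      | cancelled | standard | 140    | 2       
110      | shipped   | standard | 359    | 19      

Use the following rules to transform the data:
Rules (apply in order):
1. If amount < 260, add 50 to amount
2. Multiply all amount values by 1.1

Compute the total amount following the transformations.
3140.5

Step 1: Apply Rule 1 - Add 50 to records with amount < 260
  - 5 records affected: 747 + (5 × 50) = 997
  - Unaffected records: 1858
  - Sum after Rule 1: 2855
Step 2: Apply Rule 2 - Multiply all by 1.1
  - 2855 × 1.1 = 3140.5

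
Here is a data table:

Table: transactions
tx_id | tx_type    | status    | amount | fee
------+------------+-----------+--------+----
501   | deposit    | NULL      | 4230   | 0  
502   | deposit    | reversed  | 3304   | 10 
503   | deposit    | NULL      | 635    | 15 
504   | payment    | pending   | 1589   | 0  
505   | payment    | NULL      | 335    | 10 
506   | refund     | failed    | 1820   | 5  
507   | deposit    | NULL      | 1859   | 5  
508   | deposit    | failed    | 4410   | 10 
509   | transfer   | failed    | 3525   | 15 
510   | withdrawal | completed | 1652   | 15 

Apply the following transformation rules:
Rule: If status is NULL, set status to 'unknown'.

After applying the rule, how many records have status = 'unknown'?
4

Step 1: Count records where status IS NULL
Step 2: Found 4 records with NULL status
Step 3: These records will have status set to 'unknown'
Step 4: Records already having status = 'unknown': 0
Step 5: Answer: 4 + 0 = 4 records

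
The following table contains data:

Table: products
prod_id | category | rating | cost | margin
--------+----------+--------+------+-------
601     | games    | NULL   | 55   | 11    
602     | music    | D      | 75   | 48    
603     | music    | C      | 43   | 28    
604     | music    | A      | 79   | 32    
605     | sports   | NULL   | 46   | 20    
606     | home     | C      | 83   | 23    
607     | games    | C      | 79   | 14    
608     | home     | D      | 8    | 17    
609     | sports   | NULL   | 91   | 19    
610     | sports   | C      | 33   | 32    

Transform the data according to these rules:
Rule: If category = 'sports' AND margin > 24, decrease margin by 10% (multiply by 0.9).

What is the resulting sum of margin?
240.8

Step 1: Find records where category = 'sports' AND margin > 24
Step 2: 1 records match, summing to 32
Step 3: After multiplier: 32 × 0.9 = 28.8
Step 4: Unaffected records sum: 212
Step 5: Final sum = 28.8 + 212 = 240.8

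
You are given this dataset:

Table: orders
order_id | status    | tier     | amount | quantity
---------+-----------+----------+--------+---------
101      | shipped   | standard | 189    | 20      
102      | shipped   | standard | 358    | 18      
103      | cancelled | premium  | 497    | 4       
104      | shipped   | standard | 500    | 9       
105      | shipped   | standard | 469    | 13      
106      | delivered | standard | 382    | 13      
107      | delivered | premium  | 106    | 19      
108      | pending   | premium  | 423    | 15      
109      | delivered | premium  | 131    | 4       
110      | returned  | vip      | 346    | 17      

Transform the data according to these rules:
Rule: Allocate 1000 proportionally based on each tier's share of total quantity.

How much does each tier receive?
premium: 318.18, standard: 553.03, vip: 128.79

Step 1: Calculate total quantity = 132
Step 2: Calculate each tier's proportion:
  premium: 42/132 = 31.82% → 318.18
  standard: 73/132 = 55.30% → 553.03
  vip: 17/132 = 12.88% → 128.79
Step 3: Verify: sum of allocations ≈ 1000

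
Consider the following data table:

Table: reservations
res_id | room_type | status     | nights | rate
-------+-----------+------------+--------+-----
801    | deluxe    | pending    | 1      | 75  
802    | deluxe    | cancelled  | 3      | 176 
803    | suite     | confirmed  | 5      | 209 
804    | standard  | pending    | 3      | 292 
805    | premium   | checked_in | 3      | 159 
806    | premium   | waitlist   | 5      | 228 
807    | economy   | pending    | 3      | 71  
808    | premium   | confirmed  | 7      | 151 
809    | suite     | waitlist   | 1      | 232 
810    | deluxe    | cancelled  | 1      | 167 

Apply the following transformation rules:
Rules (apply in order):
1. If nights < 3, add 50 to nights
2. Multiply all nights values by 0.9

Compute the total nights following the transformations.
163.8

Step 1: Apply Rule 1 - Add 50 to records with nights < 3
  - 3 records affected: 3 + (3 × 50) = 153
  - Unaffected records: 29
  - Sum after Rule 1: 182
Step 2: Apply Rule 2 - Multiply all by 0.9
  - 182 × 0.9 = 163.8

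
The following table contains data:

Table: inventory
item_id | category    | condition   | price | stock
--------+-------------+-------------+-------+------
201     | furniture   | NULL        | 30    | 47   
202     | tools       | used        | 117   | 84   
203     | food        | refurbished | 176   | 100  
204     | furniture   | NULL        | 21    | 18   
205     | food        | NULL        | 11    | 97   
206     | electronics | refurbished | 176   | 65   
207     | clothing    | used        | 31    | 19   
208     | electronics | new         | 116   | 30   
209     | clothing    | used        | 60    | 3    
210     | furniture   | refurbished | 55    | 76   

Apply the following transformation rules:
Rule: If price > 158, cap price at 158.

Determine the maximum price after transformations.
158

Step 1: Original maximum price = 176
Step 2: Apply cap at 158
Step 3: 2 records had price > 158 and were capped
Step 4: Maximum after transformation = 158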